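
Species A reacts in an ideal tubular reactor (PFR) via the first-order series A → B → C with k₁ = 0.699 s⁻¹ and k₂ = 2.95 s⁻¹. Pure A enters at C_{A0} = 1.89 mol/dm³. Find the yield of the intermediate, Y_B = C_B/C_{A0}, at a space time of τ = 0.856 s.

0.146

Solving the coupled first-order balances gives C_B(τ) = [k₁/(k₂−k₁)]·C_{A0}·(e^(−k₁τ) − e^(−k₂τ)).
e^(−k₁τ) = e^(−0.699×0.856) = e^(−0.5983) = 0.5497; e^(−k₂τ) = e^(−2.525) = 0.08004.
C_B = 0.699×1.89/(2.95−0.699) × (0.5497−0.08004) = 0.5869×0.4697 = 0.2757 mol/dm³.
Y_B = C_B/C_{A0} = 0.2757/1.89 = 0.146.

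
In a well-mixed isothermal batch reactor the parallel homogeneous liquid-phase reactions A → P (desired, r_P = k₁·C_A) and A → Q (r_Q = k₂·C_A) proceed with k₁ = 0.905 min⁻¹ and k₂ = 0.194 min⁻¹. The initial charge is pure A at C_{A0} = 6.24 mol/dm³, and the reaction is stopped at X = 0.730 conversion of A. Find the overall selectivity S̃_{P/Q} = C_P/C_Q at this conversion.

C_A = C_{A0}(1−X) = 1.685 mol/dm³.
Both paths are first order in A, so the instantaneous fraction to P is constant: dC_P/d(−C_A) = k₁/(k₁+k₂) = 0.8235.
C_P = 0.8235·(C_{A0}−C_A) = 0.8235×4.555 = 3.75 mol/dm³.
C_Q = (C_{A0}−C_A)−C_P = 0.8041 mol/dm³; S̃_{P/Q} = 3.751/0.8041 = 4.66.

4.66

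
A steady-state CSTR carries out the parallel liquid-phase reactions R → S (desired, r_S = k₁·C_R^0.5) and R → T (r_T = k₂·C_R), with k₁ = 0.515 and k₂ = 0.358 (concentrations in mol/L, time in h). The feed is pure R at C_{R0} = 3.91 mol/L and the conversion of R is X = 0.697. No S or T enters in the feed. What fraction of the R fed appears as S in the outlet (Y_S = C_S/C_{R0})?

Exit C_R = C_{R0}(1−X) = 3.91×0.303 = 1.185 mol/L.
A CSTR operates uniformly at the exit composition, giving r_S = 0.5606 and r_T = 0.4241 (each k·C_R^n at C_R = 1.185).
Fraction of consumed R going to S: r_S/(r_S+r_T) = 0.5693.
C_S = 0.5693·C_{R0}·X = 0.5693×3.91×0.697 = 1.55 mol/L; Y_S = C_S/C_{R0} = 0.397.

0.397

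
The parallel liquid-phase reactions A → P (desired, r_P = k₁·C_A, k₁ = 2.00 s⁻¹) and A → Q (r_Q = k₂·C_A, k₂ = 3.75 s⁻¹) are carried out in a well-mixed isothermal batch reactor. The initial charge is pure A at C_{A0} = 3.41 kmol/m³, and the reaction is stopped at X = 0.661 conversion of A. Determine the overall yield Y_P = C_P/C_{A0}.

C_A = C_{A0}(1−X) = 1.156 kmol/m³.
Both paths are first order in A, so the instantaneous fraction to P is constant: dC_P/d(−C_A) = k₁/(k₁+k₂) = 0.3478.
C_P = 0.3478·(C_{A0}−C_A) = 0.3478×2.254 = 0.784 kmol/m³.
Y_P = C_P/C_{A0} = 0.7840/3.41 = 0.230.

0.230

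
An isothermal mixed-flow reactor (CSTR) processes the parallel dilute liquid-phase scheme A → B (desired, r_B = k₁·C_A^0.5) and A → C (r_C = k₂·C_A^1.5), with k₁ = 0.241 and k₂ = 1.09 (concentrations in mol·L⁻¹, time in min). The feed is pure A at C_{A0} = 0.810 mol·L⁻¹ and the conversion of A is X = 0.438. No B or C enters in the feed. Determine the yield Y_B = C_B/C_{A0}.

0.143

Exit C_A = C_{A0}(1−X) = 0.810×0.562 = 0.4552 mol·L⁻¹.
Rates in a CSTR are evaluated at the outlet concentration: r_B = 0.241×0.4552^0.5 = 0.1626, r_C = 1.09×0.4552^1.5 = 0.3348.
Fraction of consumed A going to B: r_B/(r_B+r_C) = 0.3269.
C_B = 0.3269·C_{A0}·X = 0.3269×0.810×0.438 = 0.116 mol·L⁻¹; Y_B = C_B/C_{A0} = 0.143.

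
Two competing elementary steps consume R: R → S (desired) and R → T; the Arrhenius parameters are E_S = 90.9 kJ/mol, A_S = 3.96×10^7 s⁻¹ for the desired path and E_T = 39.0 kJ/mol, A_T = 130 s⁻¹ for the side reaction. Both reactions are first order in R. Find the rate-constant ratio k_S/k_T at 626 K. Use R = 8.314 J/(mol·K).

14.2

k_S/k_T = (A_S/A_T)·exp[−(E_S−E_T)/(RT)] = (A_S/A_T)·exp[(E_T−E_S)/(RT)].
(E_T−E_S)/(RT) = (39.0−90.9)×10³/(8.314×626) = -51900/5205 = -9.972.
k_S/k_T = (3.96×10^7/130)·exp(-9.972) = 3.046×10^5 × 4.669×10^-5 = 14.2.
Since E_S > E_T, raising the temperature improves selectivity toward S.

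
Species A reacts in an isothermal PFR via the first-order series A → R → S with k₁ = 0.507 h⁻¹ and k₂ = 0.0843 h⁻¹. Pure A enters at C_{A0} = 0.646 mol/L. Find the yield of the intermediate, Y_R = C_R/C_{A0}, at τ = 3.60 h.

For first-order series with pure A initially, C_R(τ) = k₁C_{A0}/(k₂−k₁)·(e^(−k₁τ) − e^(−k₂τ)).
e^(−k₁τ) = e^(−0.507×3.60) = e^(−1.825) = 0.1612; e^(−k₂τ) = e^(−0.3035) = 0.7382.
C_R = 0.507×0.646/(0.0843−0.507) × (0.1612−0.7382) = (-0.7748)×(-0.5771) = 0.4471 mol/L.
Y_R = C_R/C_{A0} = 0.4471/0.646 = 0.692.

0.692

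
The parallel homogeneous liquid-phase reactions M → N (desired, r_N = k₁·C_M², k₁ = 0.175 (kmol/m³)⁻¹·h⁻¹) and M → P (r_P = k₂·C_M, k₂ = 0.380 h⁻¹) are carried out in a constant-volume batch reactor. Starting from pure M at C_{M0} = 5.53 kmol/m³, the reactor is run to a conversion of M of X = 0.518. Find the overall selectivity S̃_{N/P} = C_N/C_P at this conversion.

1.84

C_M = C_{M0}(1−X) = 2.665 kmol/m³.
Along a PFR/batch, dC_P/dC_M = −r_P/(r_N+r_P) = −k₂/(k₂+k₁·C_M).
Integrating from C_{M0} to C_M: C_P = (0.380/0.175)·ln[(0.380+0.175·5.53)/(0.380+0.175·2.67)] = 2.171·ln(1.348/0.8465) = 1.010 kmol/m³.
Then C_N = (C_{M0}−C_M) − C_P = 2.865 − 1.010 = 1.855 kmol/m³.
S̃_{N/P} = C_N/C_P = 1.855/1.010 = 1.84.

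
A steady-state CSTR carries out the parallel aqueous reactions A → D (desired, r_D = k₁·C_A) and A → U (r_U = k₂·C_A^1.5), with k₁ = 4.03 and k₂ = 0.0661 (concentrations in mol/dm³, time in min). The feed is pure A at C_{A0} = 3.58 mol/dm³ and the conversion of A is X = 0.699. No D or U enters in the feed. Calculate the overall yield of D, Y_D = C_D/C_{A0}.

0.687

Exit C_A = C_{A0}(1−X) = 3.58×0.301 = 1.078 mol/dm³.
In a CSTR the entire volume is at exit conditions, so r_D = 4.03×1.078 = 4.343 and r_U = 0.0661×1.078^1.5 = 0.07394.
Fraction of consumed A going to D: r_D/(r_D+r_U) = 0.9833.
C_D = 0.9833·C_{A0}·X = 0.9833×3.58×0.699 = 2.46 mol/dm³; Y_D = C_D/C_{A0} = 0.687.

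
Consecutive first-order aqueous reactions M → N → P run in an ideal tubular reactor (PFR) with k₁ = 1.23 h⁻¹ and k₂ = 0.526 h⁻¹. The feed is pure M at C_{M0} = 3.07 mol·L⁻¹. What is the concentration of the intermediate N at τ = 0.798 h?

The intermediate concentration in a first-order A→B→C sequence is C_N = k₁C_{M0}(e^(−k₁τ) − e^(−k₂τ))/(k₂−k₁).
e^(−k₁τ) = e^(−1.23×0.798) = e^(−0.9815) = 0.3747; e^(−k₂τ) = e^(−0.4197) = 0.6572.
C_N = 1.23×3.07/(0.526−1.23) × (0.3747−0.6572) = (-5.364)×(-0.2825) = 1.515 mol·L⁻¹.

1.52 mol·L⁻¹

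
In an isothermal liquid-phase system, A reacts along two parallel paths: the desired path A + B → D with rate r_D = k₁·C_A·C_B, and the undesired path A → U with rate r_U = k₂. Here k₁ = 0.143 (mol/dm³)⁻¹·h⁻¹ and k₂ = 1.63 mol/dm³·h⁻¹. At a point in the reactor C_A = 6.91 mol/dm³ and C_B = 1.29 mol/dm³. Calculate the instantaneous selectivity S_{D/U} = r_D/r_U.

0.782

S_{D/U} = r_D/r_U = (k₁·C_A·C_B)/(k₂) = (k₁/k₂)·C_A·C_B.
= (0.143×6.910×1.290) / (1.63) = 1.275/1.630 = 0.782.
Since the desired path is higher order in A, keeping C_A high (PFR or concentrated feed) favours D.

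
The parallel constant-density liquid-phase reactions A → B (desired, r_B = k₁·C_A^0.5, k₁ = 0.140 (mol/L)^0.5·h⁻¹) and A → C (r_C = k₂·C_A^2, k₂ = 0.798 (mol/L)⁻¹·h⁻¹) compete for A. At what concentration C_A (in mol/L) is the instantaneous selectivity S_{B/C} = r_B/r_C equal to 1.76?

S_{B/C} = (k₁/k₂)·C_A^-1.5 ⇒ C_A = (S·k₂/k₁)^(1/(-1.5)).
= (1.76×0.798/0.140)^(-0.6667) = (10.03)^(-0.6667) = 0.215 mol/L.

0.215 mol/L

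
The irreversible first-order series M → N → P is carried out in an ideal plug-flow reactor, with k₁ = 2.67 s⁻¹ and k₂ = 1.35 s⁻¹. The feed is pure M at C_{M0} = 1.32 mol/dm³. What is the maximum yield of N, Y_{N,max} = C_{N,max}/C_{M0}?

Evaluating C_N at τ_opt = ln(k₂/k₁)/(k₂−k₁) gives C_{N,max}/C_{M0} = (k₁/k₂)^[k₂/(k₂−k₁)].
= (2.67/1.35)^(1.35/(1.35−2.67)) = (1.978)^(-1.023) = 0.4978.

0.498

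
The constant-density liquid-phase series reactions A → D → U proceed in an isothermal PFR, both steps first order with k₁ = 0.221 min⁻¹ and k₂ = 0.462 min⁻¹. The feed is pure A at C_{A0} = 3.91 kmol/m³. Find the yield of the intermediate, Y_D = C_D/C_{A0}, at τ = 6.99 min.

Solving the coupled first-order balances gives C_D(τ) = [k₁/(k₂−k₁)]·C_{A0}·(e^(−k₁τ) − e^(−k₂τ)).
e^(−k₁τ) = e^(−0.221×6.99) = e^(−1.545) = 0.2134; e^(−k₂τ) = e^(−3.229) = 0.03958.
C_D = 0.221×3.91/(0.462−0.221) × (0.2134−0.03958) = 3.586×0.1738 = 0.6231 kmol/m³.
Y_D = C_D/C_{A0} = 0.6231/3.91 = 0.159.

0.159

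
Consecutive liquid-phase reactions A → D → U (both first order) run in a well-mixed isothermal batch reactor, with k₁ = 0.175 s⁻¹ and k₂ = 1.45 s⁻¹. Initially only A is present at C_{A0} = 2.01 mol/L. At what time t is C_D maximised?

1.66 s

For first-order series the maximum of C_D occurs at t_opt = ln(k₂/k₁)/(k₂−k₁).
= ln(1.45/0.175)/(1.45−0.175) = ln(8.286)/1.275 = 2.115/1.275 = 1.66 s.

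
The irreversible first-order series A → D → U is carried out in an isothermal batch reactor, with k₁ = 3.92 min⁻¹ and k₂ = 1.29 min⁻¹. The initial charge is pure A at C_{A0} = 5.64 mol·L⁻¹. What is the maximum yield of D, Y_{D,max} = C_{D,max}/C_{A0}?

0.580

At the optimum, C_{D,max}/C_{A0} = (k₁/k₂)^[k₂/(k₂−k₁)].
= (3.92/1.29)^(1.29/(1.29−3.92)) = (3.039)^(-0.4905) = 0.5797.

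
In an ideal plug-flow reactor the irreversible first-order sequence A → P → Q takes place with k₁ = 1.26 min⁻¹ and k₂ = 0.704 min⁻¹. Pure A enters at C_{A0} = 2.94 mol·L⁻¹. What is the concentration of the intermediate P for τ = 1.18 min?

1.40 mol·L⁻¹

The intermediate concentration in a first-order A→B→C sequence is C_P = k₁C_{A0}(e^(−k₁τ) − e^(−k₂τ))/(k₂−k₁).
e^(−k₁τ) = e^(−1.26×1.18) = e^(−1.487) = 0.2261; e^(−k₂τ) = e^(−0.8307) = 0.4357.
C_P = 1.26×2.94/(0.704−1.26) × (0.2261−0.4357) = (-6.663)×(-0.2096) = 1.397 mol·L⁻¹.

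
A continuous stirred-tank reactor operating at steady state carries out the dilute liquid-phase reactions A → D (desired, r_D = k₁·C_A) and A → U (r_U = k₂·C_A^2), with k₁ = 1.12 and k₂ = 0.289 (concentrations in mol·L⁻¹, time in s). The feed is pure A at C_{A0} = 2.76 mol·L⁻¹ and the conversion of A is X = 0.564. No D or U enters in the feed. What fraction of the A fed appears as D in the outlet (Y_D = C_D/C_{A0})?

0.430

Exit C_A = C_{A0}(1−X) = 2.76×0.436 = 1.203 mol·L⁻¹.
A CSTR operates uniformly at the exit composition, giving r_D = 1.348 and r_U = 0.4185 (each k·C_A^n at C_A = 1.203).
Fraction of consumed A going to D: r_D/(r_D+r_U) = 0.7631.
C_D = 0.7631·C_{A0}·X = 0.7631×2.76×0.564 = 1.19 mol·L⁻¹; Y_D = C_D/C_{A0} = 0.430.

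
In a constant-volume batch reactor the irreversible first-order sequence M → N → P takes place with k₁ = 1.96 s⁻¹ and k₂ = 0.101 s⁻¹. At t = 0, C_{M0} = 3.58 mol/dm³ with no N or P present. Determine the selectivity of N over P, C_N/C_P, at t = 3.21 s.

3.20

The intermediate concentration in a first-order A→B→C sequence is C_N = k₁C_{M0}(e^(−k₁t) − e^(−k₂t))/(k₂−k₁).
e^(−k₁t) = e^(−1.96×3.21) = e^(−6.292) = 0.001852; e^(−k₂t) = e^(−0.3242) = 0.7231.
C_N = 1.96×3.58/(0.101−1.96) × (0.001852−0.7231) = (-3.775)×(-0.7212) = 2.722 mol/dm³.
C_M = C_{M0}e^(−k₁t) = 0.006629 mol/dm³, so C_P = C_{M0}−C_M−C_N = 0.8510 mol/dm³; C_N/C_P = 3.20.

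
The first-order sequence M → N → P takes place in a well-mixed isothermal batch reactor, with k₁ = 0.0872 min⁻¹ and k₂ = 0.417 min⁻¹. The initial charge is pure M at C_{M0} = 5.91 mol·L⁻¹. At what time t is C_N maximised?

For first-order series the maximum of C_N occurs at t_opt = ln(k₂/k₁)/(k₂−k₁).
= ln(0.417/0.0872)/(0.417−0.0872) = ln(4.782)/0.3298 = 1.565/0.3298 = 4.74 min.

4.74 min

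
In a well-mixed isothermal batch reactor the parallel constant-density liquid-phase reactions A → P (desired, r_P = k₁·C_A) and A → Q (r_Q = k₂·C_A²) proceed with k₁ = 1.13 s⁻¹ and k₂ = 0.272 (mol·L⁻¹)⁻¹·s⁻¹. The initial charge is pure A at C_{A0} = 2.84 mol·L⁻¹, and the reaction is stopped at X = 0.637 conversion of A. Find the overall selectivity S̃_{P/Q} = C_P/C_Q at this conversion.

C_A = C_{A0}(1−X) = 1.031 mol·L⁻¹.
Along a PFR/batch, dC_P/dC_A = −r_P/(r_P+r_Q) = −k₁/(k₁+k₂·C_A).
Integrating from C_{A0} to C_A: C_P = (1.13/0.272)·ln[(1.13+0.272·2.84)/(1.13+0.272·1.03)] = 4.154·ln(1.902/1.410) = 1.243 mol·L⁻¹.
C_Q = (C_{A0}−C_A)−C_P = 0.5658 mol·L⁻¹; S̃_{P/Q} = 1.243/0.5658 = 2.20.

2.20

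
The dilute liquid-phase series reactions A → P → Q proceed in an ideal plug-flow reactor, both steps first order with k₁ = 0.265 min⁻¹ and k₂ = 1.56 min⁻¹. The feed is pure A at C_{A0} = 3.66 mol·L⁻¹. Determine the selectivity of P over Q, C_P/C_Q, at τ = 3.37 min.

0.163

The intermediate concentration in a first-order A→B→C sequence is C_P = k₁C_{A0}(e^(−k₁τ) − e^(−k₂τ))/(k₂−k₁).
e^(−k₁τ) = e^(−0.265×3.37) = e^(−0.8931) = 0.4094; e^(−k₂τ) = e^(−5.257) = 0.005210.
C_P = 0.265×3.66/(1.56−0.265) × (0.4094−0.005210) = 0.7490×0.4042 = 0.3027 mol·L⁻¹.
C_A = C_{A0}e^(−k₁τ) = 1.498 mol·L⁻¹, so C_Q = C_{A0}−C_A−C_P = 1.859 mol·L⁻¹; C_P/C_Q = 0.163.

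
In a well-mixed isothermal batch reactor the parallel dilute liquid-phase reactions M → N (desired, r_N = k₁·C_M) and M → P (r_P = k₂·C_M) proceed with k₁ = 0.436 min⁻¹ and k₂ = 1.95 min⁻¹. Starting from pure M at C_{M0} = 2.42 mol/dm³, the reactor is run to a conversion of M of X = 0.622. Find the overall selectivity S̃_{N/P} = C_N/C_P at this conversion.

C_M = C_{M0}(1−X) = 0.9148 mol/dm³.
Both paths are first order in M, so the instantaneous fraction to N is constant: dC_N/d(−C_M) = k₁/(k₁+k₂) = 0.1827.
C_N = 0.1827·(C_{M0}−C_M) = 0.1827×1.505 = 0.275 mol/dm³.
C_P = (C_{M0}−C_M)−C_N = 1.230 mol/dm³; S̃_{N/P} = 0.2751/1.230 = 0.224.

0.224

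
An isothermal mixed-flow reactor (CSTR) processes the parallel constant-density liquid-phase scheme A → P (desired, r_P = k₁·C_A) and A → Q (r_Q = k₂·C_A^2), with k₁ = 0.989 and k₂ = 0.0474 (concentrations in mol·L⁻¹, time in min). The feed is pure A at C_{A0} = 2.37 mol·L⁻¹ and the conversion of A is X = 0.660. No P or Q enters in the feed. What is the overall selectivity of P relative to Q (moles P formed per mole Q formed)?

25.9

Exit C_A = C_{A0}(1−X) = 2.37×0.340 = 0.8058 mol·L⁻¹.
Rates in a CSTR are evaluated at the outlet concentration: r_P = 0.989×0.8058 = 0.7969, r_Q = 0.0474×0.8058^2 = 0.03078.
Overall selectivity = C_P/C_Q = r_Pτ/(r_Qτ) = r_P/r_Q = 25.9.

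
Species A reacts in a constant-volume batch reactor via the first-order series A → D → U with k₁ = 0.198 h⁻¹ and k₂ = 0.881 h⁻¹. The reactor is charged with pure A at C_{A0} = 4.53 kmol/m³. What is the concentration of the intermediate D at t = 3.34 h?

For first-order series with pure A initially, C_D(t) = k₁C_{A0}/(k₂−k₁)·(e^(−k₁t) − e^(−k₂t)).
e^(−k₁t) = e^(−0.198×3.34) = e^(−0.6613) = 0.5162; e^(−k₂t) = e^(−2.943) = 0.05273.
C_D = 0.198×4.53/(0.881−0.198) × (0.5162−0.05273) = 1.313×0.4634 = 0.6086 kmol/m³.

0.609 kmol/m³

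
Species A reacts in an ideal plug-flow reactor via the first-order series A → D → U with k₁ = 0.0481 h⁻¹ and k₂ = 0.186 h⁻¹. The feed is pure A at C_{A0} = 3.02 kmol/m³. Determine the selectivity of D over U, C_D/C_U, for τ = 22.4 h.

0.208

The intermediate concentration in a first-order A→B→C sequence is C_D = k₁C_{A0}(e^(−k₁τ) − e^(−k₂τ))/(k₂−k₁).
e^(−k₁τ) = e^(−0.0481×22.4) = e^(−1.077) = 0.3405; e^(−k₂τ) = e^(−4.166) = 0.01551.
C_D = 0.0481×3.02/(0.186−0.0481) × (0.3405−0.01551) = 1.053×0.3250 = 0.3423 kmol/m³.
C_A = C_{A0}e^(−k₁τ) = 1.028 kmol/m³, so C_U = C_{A0}−C_A−C_D = 1.649 kmol/m³; C_D/C_U = 0.208.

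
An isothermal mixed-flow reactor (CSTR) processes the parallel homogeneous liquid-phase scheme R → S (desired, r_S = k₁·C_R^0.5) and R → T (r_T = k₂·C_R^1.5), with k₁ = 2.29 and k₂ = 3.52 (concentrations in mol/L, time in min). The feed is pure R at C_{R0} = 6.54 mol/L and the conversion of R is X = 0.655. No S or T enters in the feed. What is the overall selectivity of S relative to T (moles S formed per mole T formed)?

0.288

Exit C_R = C_{R0}(1−X) = 6.54×0.345 = 2.256 mol/L.
In a CSTR the entire volume is at exit conditions, so r_S = 2.29×2.256^0.5 = 3.440 and r_T = 3.52×2.256^1.5 = 11.93.
Overall selectivity = C_S/C_T = r_Sτ/(r_Tτ) = r_S/r_T = 0.288.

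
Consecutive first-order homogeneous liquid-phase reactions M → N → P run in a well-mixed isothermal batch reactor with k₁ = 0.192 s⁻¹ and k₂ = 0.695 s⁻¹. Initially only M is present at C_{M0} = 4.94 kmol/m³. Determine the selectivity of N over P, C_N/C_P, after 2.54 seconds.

0.780

Solving the coupled first-order balances gives C_N(t) = [k₁/(k₂−k₁)]·C_{M0}·(e^(−k₁t) − e^(−k₂t)).
e^(−k₁t) = e^(−0.192×2.54) = e^(−0.4877) = 0.6140; e^(−k₂t) = e^(−1.765) = 0.1711.
C_N = 0.192×4.94/(0.695−0.192) × (0.6140−0.1711) = 1.886×0.4429 = 0.8352 kmol/m³.
C_M = C_{M0}e^(−k₁t) = 3.033 kmol/m³, so C_P = C_{M0}−C_M−C_N = 1.071 kmol/m³; C_N/C_P = 0.780.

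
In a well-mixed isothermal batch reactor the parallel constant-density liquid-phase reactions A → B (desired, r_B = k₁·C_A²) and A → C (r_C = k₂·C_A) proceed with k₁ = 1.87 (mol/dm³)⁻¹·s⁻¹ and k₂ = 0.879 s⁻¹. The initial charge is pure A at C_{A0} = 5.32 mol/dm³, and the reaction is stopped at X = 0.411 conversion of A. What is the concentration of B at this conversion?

1.96 mol/dm³

C_A = C_{A0}(1−X) = 3.133 mol/dm³.
Along a PFR/batch, dC_C/dC_A = −r_C/(r_B+r_C) = −k₂/(k₂+k₁·C_A).
Integrating from C_{A0} to C_A: C_C = (0.879/1.87)·ln[(0.879+1.87·5.32)/(0.879+1.87·3.13)] = 0.4701·ln(10.83/6.739) = 0.2229 mol/dm³.
Then C_B = (C_{A0}−C_A) − C_C = 2.187 − 0.2229 = 1.964 mol/dm³.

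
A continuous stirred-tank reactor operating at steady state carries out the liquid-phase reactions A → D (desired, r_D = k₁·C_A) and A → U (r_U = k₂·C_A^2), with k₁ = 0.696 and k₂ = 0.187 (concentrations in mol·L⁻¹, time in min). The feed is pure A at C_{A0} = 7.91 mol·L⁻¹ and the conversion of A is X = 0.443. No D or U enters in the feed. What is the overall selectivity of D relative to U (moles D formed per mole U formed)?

Exit C_A = C_{A0}(1−X) = 7.91×0.557 = 4.406 mol·L⁻¹.
A CSTR operates uniformly at the exit composition, giving r_D = 3.066 and r_U = 3.630 (each k·C_A^n at C_A = 4.406).
Overall selectivity = C_D/C_U = r_Dτ/(r_Uτ) = r_D/r_U = 0.845.

0.845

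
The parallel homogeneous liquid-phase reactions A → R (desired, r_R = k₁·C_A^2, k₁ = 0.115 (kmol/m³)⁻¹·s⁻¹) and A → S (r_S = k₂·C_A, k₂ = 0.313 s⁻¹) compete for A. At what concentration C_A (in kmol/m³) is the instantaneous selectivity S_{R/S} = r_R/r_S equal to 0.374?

S_{R/S} = (k₁/k₂)·C_A ⇒ C_A = S·k₂/k₁.
= 0.374×0.313/0.115 = 1.02 kmol/m³.

1.02 kmol/m³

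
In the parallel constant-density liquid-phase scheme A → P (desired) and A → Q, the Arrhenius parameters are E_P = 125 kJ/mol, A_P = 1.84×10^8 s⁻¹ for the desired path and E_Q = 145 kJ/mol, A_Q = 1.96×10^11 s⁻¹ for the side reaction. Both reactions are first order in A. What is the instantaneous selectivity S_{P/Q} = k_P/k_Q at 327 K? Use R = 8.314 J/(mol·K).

1.47

k_P/k_Q = (A_P/A_Q)·exp[−(E_P−E_Q)/(RT)] = (A_P/A_Q)·exp[(E_Q−E_P)/(RT)].
(E_Q−E_P)/(RT) = (145−125)×10³/(8.314×327) = 20000/2719 = 7.357.
k_P/k_Q = (1.84×10^8/1.96×10^11)·exp(7.357) = 9.388×10^-4 × 1566 = 1.47.
Since E_P < E_Q, lowering the temperature improves selectivity toward P.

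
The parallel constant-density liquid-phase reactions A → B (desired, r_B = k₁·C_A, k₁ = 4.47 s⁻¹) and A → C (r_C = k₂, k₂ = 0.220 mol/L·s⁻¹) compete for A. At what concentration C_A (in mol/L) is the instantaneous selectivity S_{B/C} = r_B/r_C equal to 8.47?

S_{B/C} = (k₁/k₂)·C_A ⇒ C_A = S·k₂/k₁.
= 8.47×0.220/4.47 = 0.417 mol/L.

0.417 mol/L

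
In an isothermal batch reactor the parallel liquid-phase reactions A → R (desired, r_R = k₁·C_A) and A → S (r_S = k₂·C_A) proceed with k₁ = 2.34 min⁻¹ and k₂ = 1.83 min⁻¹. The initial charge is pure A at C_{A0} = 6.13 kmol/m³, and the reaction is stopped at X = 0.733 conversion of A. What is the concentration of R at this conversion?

C_A = C_{A0}(1−X) = 1.637 kmol/m³.
Both paths are first order in A, so the instantaneous fraction to R is constant: dC_R/d(−C_A) = k₁/(k₁+k₂) = 0.5612.
C_R = 0.5612·(C_{A0}−C_A) = 0.5612×4.493 = 2.52 kmol/m³.

2.52 kmol/m³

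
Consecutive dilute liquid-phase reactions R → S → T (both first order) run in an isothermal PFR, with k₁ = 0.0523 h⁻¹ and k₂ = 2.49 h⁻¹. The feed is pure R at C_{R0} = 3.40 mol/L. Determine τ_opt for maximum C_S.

For first-order series the maximum of C_S occurs at τ_opt = ln(k₂/k₁)/(k₂−k₁).
= ln(2.49/0.0523)/(2.49−0.0523) = ln(47.61)/2.438 = 3.863/2.438 = 1.58 h.

1.58 h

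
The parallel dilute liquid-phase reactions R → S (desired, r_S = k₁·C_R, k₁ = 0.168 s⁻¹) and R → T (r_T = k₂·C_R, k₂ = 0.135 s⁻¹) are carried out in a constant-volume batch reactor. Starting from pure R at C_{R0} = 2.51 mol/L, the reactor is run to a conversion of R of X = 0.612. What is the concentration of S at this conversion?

0.852 mol/L

C_R = C_{R0}(1−X) = 0.9739 mol/L.
Both paths are first order in R, so the instantaneous fraction to S is constant: dC_S/d(−C_R) = k₁/(k₁+k₂) = 0.5545.
C_S = 0.5545·(C_{R0}−C_R) = 0.5545×1.536 = 0.852 mol/L.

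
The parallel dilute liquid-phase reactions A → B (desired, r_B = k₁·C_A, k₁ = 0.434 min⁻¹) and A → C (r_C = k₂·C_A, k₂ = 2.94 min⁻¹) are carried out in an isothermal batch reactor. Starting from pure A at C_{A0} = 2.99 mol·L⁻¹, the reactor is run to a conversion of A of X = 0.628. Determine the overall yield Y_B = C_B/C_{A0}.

C_A = C_{A0}(1−X) = 1.112 mol·L⁻¹.
Both paths are first order in A, so the instantaneous fraction to B is constant: dC_B/d(−C_A) = k₁/(k₁+k₂) = 0.1286.
C_B = 0.1286·(C_{A0}−C_A) = 0.1286×1.878 = 0.242 mol·L⁻¹.
Y_B = C_B/C_{A0} = 0.2415/2.99 = 0.0808.

0.0808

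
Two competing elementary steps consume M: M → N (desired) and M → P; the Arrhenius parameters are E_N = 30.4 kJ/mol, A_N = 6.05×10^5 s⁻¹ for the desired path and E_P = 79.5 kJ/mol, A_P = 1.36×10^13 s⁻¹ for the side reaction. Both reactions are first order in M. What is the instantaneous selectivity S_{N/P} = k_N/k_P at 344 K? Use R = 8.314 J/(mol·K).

With equal orders, S_{N/P} = k_N/k_P = (A_N/A_P)·exp[(E_P−E_N)/(RT)].
(E_P−E_N)/(RT) = (79.5−30.4)×10³/(8.314×344) = 49100/2860 = 17.17.
k_N/k_P = (6.05×10^5/1.36×10^13)·exp(17.17) = 4.449×10^-8 × 2.857×10^7 = 1.27.

1.27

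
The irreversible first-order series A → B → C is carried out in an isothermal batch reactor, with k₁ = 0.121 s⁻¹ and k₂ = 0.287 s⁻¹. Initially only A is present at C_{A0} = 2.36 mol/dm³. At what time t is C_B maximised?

5.20 s

Setting dC_B/dt = 0 gives t_opt = ln(k₂/k₁)/(k₂−k₁).
= ln(0.287/0.121)/(0.287−0.121) = ln(2.372)/0.1660 = 0.8637/0.1660 = 5.20 s.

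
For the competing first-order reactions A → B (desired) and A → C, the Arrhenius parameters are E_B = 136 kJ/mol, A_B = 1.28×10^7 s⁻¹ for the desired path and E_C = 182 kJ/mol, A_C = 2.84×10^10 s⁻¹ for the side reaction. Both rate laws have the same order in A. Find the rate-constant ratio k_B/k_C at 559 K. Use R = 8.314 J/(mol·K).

With equal orders, S_{B/C} = k_B/k_C = (A_B/A_C)·exp[(E_C−E_B)/(RT)].
(E_C−E_B)/(RT) = (182−136)×10³/(8.314×559) = 46000/4648 = 9.898.
k_B/k_C = (1.28×10^7/2.84×10^10)·exp(9.898) = 4.507×10^-4 × 19885 = 8.96.

8.96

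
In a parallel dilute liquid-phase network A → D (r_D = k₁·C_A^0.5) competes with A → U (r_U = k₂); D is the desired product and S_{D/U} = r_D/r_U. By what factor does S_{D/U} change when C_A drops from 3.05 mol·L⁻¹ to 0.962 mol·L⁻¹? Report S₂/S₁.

S_{D/U} = (k₁/k₂)·C_A^0.5, so S₂/S₁ = (C_{A,2}/C_{A,1})^0.5.
= (0.962/3.05)^0.5 = (0.3154)^0.5 = 0.562.

0.562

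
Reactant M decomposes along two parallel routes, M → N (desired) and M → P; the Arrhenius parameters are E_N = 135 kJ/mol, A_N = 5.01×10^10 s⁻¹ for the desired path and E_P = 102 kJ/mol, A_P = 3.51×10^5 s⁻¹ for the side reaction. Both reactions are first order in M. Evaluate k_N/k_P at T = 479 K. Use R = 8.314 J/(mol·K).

36.0

With equal orders, S_{N/P} = k_N/k_P = (A_N/A_P)·exp[(E_P−E_N)/(RT)].
(E_P−E_N)/(RT) = (102−135)×10³/(8.314×479) = -33000/3982 = -8.286.
k_N/k_P = (5.01×10^10/3.51×10^5)·exp(-8.286) = 1.427×10^5 × 2.519×10^-4 = 36.0.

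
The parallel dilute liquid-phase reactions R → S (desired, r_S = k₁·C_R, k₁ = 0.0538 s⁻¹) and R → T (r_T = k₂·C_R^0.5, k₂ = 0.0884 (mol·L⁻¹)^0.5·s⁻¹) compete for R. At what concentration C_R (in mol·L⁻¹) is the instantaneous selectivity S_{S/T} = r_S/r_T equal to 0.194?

0.102 mol·L⁻¹

S_{S/T} = (k₁/k₂)·C_R^0.5 ⇒ C_R = (S·k₂/k₁)^(2).
= (0.194×0.0884/0.0538)^(2) = (0.3188)^(2) = 0.102 mol·L⁻¹.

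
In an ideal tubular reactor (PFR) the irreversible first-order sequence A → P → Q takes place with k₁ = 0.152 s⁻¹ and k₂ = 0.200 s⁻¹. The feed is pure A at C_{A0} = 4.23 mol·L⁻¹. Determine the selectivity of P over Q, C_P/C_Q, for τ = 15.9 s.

0.198

The intermediate concentration in a first-order A→B→C sequence is C_P = k₁C_{A0}(e^(−k₁τ) − e^(−k₂τ))/(k₂−k₁).
e^(−k₁τ) = e^(−0.152×15.9) = e^(−2.417) = 0.08921; e^(−k₂τ) = e^(−3.180) = 0.04159.
C_P = 0.152×4.23/(0.200−0.152) × (0.08921−0.04159) = 13.39×0.04762 = 0.6379 mol·L⁻¹.
C_A = C_{A0}e^(−k₁τ) = 0.3773 mol·L⁻¹, so C_Q = C_{A0}−C_A−C_P = 3.215 mol·L⁻¹; C_P/C_Q = 0.198.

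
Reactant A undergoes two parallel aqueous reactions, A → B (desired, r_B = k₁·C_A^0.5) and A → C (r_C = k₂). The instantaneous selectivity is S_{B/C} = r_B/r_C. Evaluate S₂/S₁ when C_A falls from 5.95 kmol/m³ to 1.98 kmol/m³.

0.577

S_{B/C} = (k₁/k₂)·C_A^0.5, so S₂/S₁ = (C_{A,2}/C_{A,1})^0.5.
= (1.98/5.95)^0.5 = (0.3328)^0.5 = 0.577.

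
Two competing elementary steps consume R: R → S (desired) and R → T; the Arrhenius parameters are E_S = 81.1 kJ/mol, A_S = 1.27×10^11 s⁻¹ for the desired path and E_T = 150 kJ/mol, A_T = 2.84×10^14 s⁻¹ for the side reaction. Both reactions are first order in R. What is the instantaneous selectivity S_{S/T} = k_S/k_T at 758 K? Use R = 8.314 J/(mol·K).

25.0

k_S/k_T = (A_S/A_T)·exp[−(E_S−E_T)/(RT)] = (A_S/A_T)·exp[(E_T−E_S)/(RT)].
(E_T−E_S)/(RT) = (150−81.1)×10³/(8.314×758) = 68900/6302 = 10.93.
k_S/k_T = (1.27×10^11/2.84×10^14)·exp(10.93) = 4.472×10^-4 × 55995 = 25.0.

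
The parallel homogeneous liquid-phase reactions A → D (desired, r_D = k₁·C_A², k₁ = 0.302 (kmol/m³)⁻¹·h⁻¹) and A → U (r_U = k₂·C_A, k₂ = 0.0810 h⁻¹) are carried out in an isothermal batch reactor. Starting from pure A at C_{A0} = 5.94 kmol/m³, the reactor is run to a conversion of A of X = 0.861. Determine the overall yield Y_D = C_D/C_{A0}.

C_A = C_{A0}(1−X) = 0.8257 kmol/m³.
Along a PFR/batch, dC_U/dC_A = −r_U/(r_D+r_U) = −k₂/(k₂+k₁·C_A).
Integrating from C_{A0} to C_A: C_U = (0.0810/0.302)·ln[(0.0810+0.302·5.94)/(0.0810+0.302·0.826)] = 0.2682·ln(1.875/0.3303) = 0.4657 kmol/m³.
Then C_D = (C_{A0}−C_A) − C_U = 5.114 − 0.4657 = 4.649 kmol/m³.
Y_D = C_D/C_{A0} = 4.649/5.94 = 0.783.

0.783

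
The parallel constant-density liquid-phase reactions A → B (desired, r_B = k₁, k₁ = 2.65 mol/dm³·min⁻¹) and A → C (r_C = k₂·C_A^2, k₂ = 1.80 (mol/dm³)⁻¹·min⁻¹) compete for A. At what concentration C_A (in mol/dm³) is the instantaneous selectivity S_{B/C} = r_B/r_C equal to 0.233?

S_{B/C} = (k₁/k₂)·C_A^-2 ⇒ C_A = (S·k₂/k₁)^(-0.5).
= (0.233×1.80/2.65)^(-0.5) = (0.1583)^(-0.5) = 2.51 mol/dm³.

2.51 mol/dm³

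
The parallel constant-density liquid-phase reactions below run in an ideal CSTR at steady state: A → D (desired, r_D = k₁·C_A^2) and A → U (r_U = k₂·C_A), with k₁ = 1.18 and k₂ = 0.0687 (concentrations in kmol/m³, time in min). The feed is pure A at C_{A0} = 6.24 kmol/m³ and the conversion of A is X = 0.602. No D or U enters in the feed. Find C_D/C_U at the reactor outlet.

42.7

Exit C_A = C_{A0}(1−X) = 6.24×0.398 = 2.484 kmol/m³.
A CSTR operates uniformly at the exit composition, giving r_D = 7.278 and r_U = 0.1706 (each k·C_A^n at C_A = 2.484).
Overall selectivity = C_D/C_U = r_Dτ/(r_Uτ) = r_D/r_U = 42.7.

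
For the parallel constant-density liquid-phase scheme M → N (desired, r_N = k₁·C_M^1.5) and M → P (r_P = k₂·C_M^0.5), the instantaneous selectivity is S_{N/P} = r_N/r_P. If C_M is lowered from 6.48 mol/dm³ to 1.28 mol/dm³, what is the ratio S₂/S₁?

0.198

S_{N/P} = (k₁/k₂)·C_M, so S₂/S₁ = (C_{M,2}/C_{M,1}).
= 1.28/6.48 = 0.198.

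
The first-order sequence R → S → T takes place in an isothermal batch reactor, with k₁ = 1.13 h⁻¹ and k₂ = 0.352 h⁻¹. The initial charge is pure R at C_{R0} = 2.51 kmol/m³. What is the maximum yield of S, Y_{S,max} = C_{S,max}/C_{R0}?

At the optimum, C_{S,max}/C_{R0} = (k₁/k₂)^[k₂/(k₂−k₁)].
= (1.13/0.352)^(0.352/(0.352−1.13)) = (3.210)^(-0.4524) = 0.5900.

0.590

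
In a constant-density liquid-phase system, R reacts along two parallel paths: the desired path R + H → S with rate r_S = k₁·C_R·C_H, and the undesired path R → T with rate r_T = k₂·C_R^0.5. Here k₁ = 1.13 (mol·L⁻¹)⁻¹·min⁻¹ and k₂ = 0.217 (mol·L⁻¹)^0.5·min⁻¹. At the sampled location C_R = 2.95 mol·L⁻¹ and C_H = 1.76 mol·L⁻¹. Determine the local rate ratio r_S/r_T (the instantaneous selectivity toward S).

S_{S/T} = r_S/r_T = (k₁·C_R·C_H)/(k₂·C_R^0.5) = (k₁/k₂)·C_R^0.5·C_H.
= (1.13×2.950×1.760) / (0.217×2.950^0.5) = 5.867/0.3727 = 15.7.
Since the desired path is higher order in R, keeping C_R high (PFR or concentrated feed) favours S.

15.7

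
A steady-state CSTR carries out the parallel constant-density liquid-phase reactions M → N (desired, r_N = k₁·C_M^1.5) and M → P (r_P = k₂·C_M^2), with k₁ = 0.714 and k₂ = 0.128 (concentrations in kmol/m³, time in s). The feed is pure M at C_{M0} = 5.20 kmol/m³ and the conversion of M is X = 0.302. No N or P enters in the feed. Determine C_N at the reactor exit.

1.17 kmol/m³

Exit C_M = C_{M0}(1−X) = 5.20×0.698 = 3.630 kmol/m³.
Rates in a CSTR are evaluated at the outlet concentration: r_N = 0.714×3.630^1.5 = 4.937, r_P = 0.128×3.630^2 = 1.686.
Fraction of consumed M going to N: r_N/(r_N+r_P) = 0.7454.
C_N = 0.7454·C_{M0}·X = 0.7454×5.20×0.302 = 1.17 kmol/m³.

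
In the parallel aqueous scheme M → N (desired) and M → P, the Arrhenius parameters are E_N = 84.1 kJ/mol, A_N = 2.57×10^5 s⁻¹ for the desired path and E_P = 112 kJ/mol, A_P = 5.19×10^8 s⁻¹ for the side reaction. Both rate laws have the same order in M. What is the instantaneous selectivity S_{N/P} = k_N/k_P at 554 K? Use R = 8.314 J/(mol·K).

0.212

Since both paths have the same order in M, the concentration cancels and S_{N/P} = k_N/k_P = (A_N/A_P)·exp[(E_P−E_N)/(RT)].
(E_P−E_N)/(RT) = (112−84.1)×10³/(8.314×554) = 27900/4606 = 6.057.
k_N/k_P = (2.57×10^5/5.19×10^8)·exp(6.057) = 4.952×10^-4 × 427.3 = 0.212.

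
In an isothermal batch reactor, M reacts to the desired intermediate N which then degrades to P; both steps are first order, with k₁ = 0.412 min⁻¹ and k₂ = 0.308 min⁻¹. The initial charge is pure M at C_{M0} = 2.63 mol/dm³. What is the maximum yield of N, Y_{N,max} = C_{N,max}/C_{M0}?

0.422

For a first-order series the maximum intermediate yield is C_{N,max}/C_{M0} = (k₁/k₂)^[k₂/(k₂−k₁)].
= (0.412/0.308)^(0.308/(0.308−0.412)) = (1.338)^(-2.962) = 0.4225.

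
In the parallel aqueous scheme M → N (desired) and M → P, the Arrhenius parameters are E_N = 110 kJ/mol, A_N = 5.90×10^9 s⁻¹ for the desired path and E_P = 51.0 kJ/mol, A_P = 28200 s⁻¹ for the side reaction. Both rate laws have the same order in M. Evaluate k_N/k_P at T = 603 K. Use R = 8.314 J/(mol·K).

Since both paths have the same order in M, the concentration cancels and S_{N/P} = k_N/k_P = (A_N/A_P)·exp[(E_P−E_N)/(RT)].
(E_P−E_N)/(RT) = (51.0−110)×10³/(8.314×603) = -59000/5013 = -11.77.
k_N/k_P = (5.90×10^9/28200)·exp(-11.77) = 2.092×10^5 × 7.744×10^-6 = 1.62.
Since E_N > E_P, raising the temperature improves selectivity toward N.

1.62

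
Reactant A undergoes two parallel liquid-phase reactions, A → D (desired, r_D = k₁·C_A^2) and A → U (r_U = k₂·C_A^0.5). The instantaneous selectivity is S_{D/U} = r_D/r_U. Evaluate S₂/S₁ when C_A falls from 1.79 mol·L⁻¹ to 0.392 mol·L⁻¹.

0.102

S_{D/U} = (k₁/k₂)·C_A^1.5, so S₂/S₁ = (C_{A,2}/C_{A,1})^1.5.
= (0.392/1.79)^1.5 = (0.2190)^1.5 = 0.102.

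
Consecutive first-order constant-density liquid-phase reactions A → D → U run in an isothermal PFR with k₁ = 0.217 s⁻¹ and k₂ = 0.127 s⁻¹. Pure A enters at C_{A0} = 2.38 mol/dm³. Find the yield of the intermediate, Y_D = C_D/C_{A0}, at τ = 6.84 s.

The intermediate concentration in a first-order A→B→C sequence is C_D = k₁C_{A0}(e^(−k₁τ) − e^(−k₂τ))/(k₂−k₁).
e^(−k₁τ) = e^(−0.217×6.84) = e^(−1.484) = 0.2267; e^(−k₂τ) = e^(−0.8687) = 0.4195.
C_D = 0.217×2.38/(0.127−0.217) × (0.2267−0.4195) = (-5.738)×(-0.1928) = 1.107 mol/dm³.
Y_D = C_D/C_{A0} = 1.107/2.38 = 0.465.

0.465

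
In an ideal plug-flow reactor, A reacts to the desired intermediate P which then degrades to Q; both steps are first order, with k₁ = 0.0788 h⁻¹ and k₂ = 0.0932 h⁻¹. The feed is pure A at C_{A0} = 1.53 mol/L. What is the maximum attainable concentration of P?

0.516 mol/L

For a first-order series the maximum intermediate yield is C_{P,max}/C_{A0} = (k₁/k₂)^[k₂/(k₂−k₁)].
= (0.0788/0.0932)^(0.0932/(0.0932−0.0788)) = (0.8455)^(6.472) = 0.3375.
C_{P,max} = 0.3375×1.53 = 0.516 mol/L.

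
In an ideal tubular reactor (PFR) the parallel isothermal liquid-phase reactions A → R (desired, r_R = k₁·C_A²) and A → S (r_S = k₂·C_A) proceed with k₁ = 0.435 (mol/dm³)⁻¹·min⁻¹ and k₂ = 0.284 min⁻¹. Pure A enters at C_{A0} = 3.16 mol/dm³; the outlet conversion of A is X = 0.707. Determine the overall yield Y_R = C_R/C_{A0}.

0.525

C_A = C_{A0}(1−X) = 0.9259 mol/dm³.
Along a PFR/batch, dC_S/dC_A = −r_S/(r_R+r_S) = −k₂/(k₂+k₁·C_A).
Integrating from C_{A0} to C_A: C_S = (0.284/0.435)·ln[(0.284+0.435·3.16)/(0.284+0.435·0.926)] = 0.6529·ln(1.659/0.6868) = 0.5757 mol/dm³.
Then C_R = (C_{A0}−C_A) − C_S = 2.234 − 0.5757 = 1.658 mol/dm³.
Y_R = C_R/C_{A0} = 1.658/3.16 = 0.525.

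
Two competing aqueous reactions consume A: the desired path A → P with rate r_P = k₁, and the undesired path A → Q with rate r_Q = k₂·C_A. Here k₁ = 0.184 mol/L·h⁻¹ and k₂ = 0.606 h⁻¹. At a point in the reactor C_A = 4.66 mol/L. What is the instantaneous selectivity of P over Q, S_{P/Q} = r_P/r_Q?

S_{P/Q} = r_P/r_Q = (k₁)/(k₂·C_A) = (k₁/k₂)·C_A⁻¹.
= (0.184) / (0.606×4.660) = 0.1840/2.824 = 0.0652.

0.0652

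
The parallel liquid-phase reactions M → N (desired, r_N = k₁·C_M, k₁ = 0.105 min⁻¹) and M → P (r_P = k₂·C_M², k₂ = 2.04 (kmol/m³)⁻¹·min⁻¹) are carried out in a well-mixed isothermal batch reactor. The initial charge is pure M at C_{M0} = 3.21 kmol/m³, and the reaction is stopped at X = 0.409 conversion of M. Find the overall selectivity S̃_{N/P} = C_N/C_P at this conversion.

C_M = C_{M0}(1−X) = 1.897 kmol/m³.
Along a PFR/batch, dC_N/dC_M = −r_N/(r_N+r_P) = −k₁/(k₁+k₂·C_M).
Integrating from C_{M0} to C_M: C_N = (0.105/2.04)·ln[(0.105+2.04·3.21)/(0.105+2.04·1.90)] = 0.05147·ln(6.653/3.975) = 0.02651 kmol/m³.
C_P = (C_{M0}−C_M)−C_N = 1.286 kmol/m³; S̃_{N/P} = 0.02651/1.286 = 0.0206.

0.0206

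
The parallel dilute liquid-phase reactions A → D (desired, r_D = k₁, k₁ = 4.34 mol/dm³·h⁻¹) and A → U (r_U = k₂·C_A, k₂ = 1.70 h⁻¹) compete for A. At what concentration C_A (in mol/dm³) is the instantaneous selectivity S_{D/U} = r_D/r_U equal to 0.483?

S_{D/U} = (k₁/k₂)·C_A⁻¹ ⇒ C_A = (S·k₂/k₁)^(-1).
= (0.483×1.70/4.34)^(-1) = (0.1892)^(-1) = 5.29 mol/dm³.

5.29 mol/dm³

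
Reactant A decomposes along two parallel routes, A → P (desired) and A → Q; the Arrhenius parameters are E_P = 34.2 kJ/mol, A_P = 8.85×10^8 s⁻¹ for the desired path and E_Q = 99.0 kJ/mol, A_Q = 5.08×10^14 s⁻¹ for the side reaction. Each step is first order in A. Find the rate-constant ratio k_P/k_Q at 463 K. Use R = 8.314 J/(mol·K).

35.6

Since both paths have the same order in A, the concentration cancels and S_{P/Q} = k_P/k_Q = (A_P/A_Q)·exp[(E_Q−E_P)/(RT)].
(E_Q−E_P)/(RT) = (99.0−34.2)×10³/(8.314×463) = 64800/3849 = 16.83.
k_P/k_Q = (8.85×10^8/5.08×10^14)·exp(16.83) = 1.742×10^-6 × 2.046×10^7 = 35.6.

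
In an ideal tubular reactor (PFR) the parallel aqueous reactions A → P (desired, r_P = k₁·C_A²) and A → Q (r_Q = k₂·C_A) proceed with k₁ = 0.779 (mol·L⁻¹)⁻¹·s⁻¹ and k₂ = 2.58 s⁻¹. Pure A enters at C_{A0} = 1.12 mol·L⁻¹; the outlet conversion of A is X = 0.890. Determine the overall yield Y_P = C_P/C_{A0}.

C_A = C_{A0}(1−X) = 0.1232 mol·L⁻¹.
Along a PFR/batch, dC_Q/dC_A = −r_Q/(r_P+r_Q) = −k₂/(k₂+k₁·C_A).
Integrating from C_{A0} to C_A: C_Q = (2.58/0.779)·ln[(2.58+0.779·1.12)/(2.58+0.779·0.123)] = 3.312·ln(3.452/2.676) = 0.8438 mol·L⁻¹.
Then C_P = (C_{A0}−C_A) − C_Q = 0.9968 − 0.8438 = 0.1530 mol·L⁻¹.
Y_P = C_P/C_{A0} = 0.1530/1.12 = 0.137.

0.137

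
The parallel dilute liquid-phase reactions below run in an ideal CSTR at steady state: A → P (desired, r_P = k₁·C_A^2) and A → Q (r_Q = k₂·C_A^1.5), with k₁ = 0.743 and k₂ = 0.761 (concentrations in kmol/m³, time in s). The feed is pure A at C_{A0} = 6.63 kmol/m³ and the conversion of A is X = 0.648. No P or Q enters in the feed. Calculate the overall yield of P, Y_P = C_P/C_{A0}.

Exit C_A = C_{A0}(1−X) = 6.63×0.352 = 2.334 kmol/m³.
In a CSTR the entire volume is at exit conditions, so r_P = 0.743×2.334^2 = 4.047 and r_Q = 0.761×2.334^1.5 = 2.713.
Fraction of consumed A going to P: r_P/(r_P+r_Q) = 0.5986.
C_P = 0.5986·C_{A0}·X = 0.5986×6.63×0.648 = 2.57 kmol/m³; Y_P = C_P/C_{A0} = 0.388.

0.388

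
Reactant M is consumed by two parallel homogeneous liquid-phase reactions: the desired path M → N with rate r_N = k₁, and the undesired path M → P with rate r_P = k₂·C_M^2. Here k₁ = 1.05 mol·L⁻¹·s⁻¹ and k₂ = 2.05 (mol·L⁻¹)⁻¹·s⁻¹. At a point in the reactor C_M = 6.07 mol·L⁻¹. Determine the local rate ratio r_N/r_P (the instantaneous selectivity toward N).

0.0139

S_{N/P} = r_N/r_P = (k₁)/(k₂·C_M^2) = (k₁/k₂)·C_M^-2.
= (1.05) / (2.05×6.070^2) = 1.050/75.53 = 0.0139.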